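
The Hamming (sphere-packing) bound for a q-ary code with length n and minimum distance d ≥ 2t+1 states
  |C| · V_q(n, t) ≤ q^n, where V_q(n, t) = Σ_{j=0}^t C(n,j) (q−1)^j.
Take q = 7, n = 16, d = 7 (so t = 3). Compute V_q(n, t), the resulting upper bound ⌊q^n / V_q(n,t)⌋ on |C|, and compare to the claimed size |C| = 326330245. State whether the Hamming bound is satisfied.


V_q(n, t) = 125377, q^n = 33232930569601, Hamming bound = 265064011, |C| = 326330245 > bound (violated).

Step 1: Compute V_q(n, t) = Σ_{j=0}^3 C(n, j) (q−1)^j.
  j = 0: C(16,0)·(6)^0 = 1·1 = 1.
  j = 1: C(16,1)·(6)^1 = 16·6 = 96.
  j = 2: C(16,2)·(6)^2 = 120·36 = 4320.
  j = 3: C(16,3)·(6)^3 = 560·216 = 120960.
  V_q(n, t) = 1 + 96 + 4320 + 120960 = 125377.
Step 2: q^n = 7^16 = 33232930569601.
Step 3: Hamming bound ⌊q^n / V_q(n,t)⌋ = ⌊33232930569601/125377⌋ = 265064011.
Step 4: Compare |C| = 326330245 to 265064011: violated.
The claimed |C| lies above the Hamming bound, so no 7-ary code of length 16 with d ≥ 7 can have 326330245 codewords.


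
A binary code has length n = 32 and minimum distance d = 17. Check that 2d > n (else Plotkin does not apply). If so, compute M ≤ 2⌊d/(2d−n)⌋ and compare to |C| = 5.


Plotkin bound M ≤ 16; given |C| = 5 ≤ bound (satisfied).

Check applicability: 2d = 34, n = 32.
2d − n = 2 > 0, so Plotkin applies.
Compute d/(2d−n) = 17/2 ≈ 8.5000.
⌊d/(2d−n)⌋ = 8.
Plotkin bound: M ≤ 2·8 = 16.
Given |C| = 5, check: satisfied.
This |C| is below the Plotkin bound.


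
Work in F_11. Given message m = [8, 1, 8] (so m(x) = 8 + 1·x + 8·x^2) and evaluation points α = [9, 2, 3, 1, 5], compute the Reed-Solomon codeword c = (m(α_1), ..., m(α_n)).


c = [5, 9, 6, 6, 4]

Message polynomial: m(x) = 8 + 1·x + 8·x^2 (mod 11).
For each evaluation point α_i, compute m(α_i) mod 11:
  α_1 = 9: Horner steps 8 → 7 → 5, so m(9) = 5.
  α_2 = 2: Horner steps 8 → 6 → 9, so m(2) = 9.
  α_3 = 3: Horner steps 8 → 3 → 6, so m(3) = 6.
  α_4 = 1: Horner steps 8 → 9 → 6, so m(1) = 6.
  α_5 = 5: Horner steps 8 → 8 → 4, so m(5) = 4.
Codeword c = [5, 9, 6, 6, 4] ∈ F_11^5.


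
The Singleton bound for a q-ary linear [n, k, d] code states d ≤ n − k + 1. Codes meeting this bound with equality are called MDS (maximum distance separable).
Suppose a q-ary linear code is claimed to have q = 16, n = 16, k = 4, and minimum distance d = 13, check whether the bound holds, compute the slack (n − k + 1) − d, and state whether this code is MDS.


Singleton RHS = n − k + 1 = 13, slack = 0, bound satisfied, MDS.

Singleton bound: d ≤ n − k + 1.
Here n = 16, k = 4, so n − k + 1 = 13.
Given d = 13, check d ≤ 13: YES.
Slack = (n − k + 1) − d = 0.
The code is MDS (slack = 0).
Description: the claimed parameters are [16, 4, 13]_16; such a code would be MDS (meets Singleton bound).


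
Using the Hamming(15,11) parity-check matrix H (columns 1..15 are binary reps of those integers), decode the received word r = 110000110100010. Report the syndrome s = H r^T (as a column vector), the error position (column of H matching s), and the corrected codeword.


s = (1, 0, 0, 0)^T, error position = 8, corrected codeword c = 110000100100010

Compute s = H r^T mod 2 one row at a time:
  s_1 = 1 + 0 + 1 + 0 + 0 + 0 + 1 + 0 = 3 ≡ 1 (mod 2).
  s_2 = 0 + 0 + 0 + 1 + 0 + 0 + 1 + 0 = 2 ≡ 0 (mod 2).
  s_3 = 1 + 0 + 0 + 1 + 1 + 0 + 1 + 0 = 4 ≡ 0 (mod 2).
  s_4 = 1 + 0 + 0 + 1 + 0 + 0 + 0 + 0 = 2 ≡ 0 (mod 2).
s = (1, 0, 0, 0)^T — this equals column 8 of H (binary 1000), so error is at position 8.
Correct: flip bit 8 of r = 110000110100010 to get c = 110000100100010.


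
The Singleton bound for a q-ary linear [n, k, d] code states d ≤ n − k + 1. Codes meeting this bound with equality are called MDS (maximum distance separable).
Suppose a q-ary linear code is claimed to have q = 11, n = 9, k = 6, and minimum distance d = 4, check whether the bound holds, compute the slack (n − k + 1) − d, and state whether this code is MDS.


Singleton RHS = n − k + 1 = 4, slack = 0, bound satisfied, MDS.

Singleton bound: d ≤ n − k + 1.
Here n = 9, k = 6, so n − k + 1 = 4.
Given d = 4, check d ≤ 4: YES.
Slack = (n − k + 1) − d = 0.
The code is MDS (slack = 0).
Description: the claimed parameters are [9, 6, 4]_11; such a code would be MDS (meets Singleton bound).


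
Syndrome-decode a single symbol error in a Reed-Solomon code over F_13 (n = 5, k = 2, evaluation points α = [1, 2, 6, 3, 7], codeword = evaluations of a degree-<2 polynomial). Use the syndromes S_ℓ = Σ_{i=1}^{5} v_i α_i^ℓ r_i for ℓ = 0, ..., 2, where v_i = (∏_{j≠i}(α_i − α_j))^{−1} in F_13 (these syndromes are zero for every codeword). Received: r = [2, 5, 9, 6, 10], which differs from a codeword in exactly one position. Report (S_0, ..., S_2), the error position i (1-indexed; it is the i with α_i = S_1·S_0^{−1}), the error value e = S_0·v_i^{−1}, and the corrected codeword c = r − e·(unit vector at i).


S = (3, 3, 3), error at position 1, error magnitude e = 11, c = [4, 5, 9, 6, 10].

Step 1: column multipliers v_i = (∏_{j≠i}(α_i − α_j))^{−1} mod 13.
  i = 1 (α = 1): (1−2)(1−6)(1−3)(1−7) = (−1)·(−5)·(−2)·(−6) = 60 ≡ 8, so v_1 = 8^{−1} = 5 (mod 13).
  i = 2 (α = 2): (2−1)(2−6)(2−3)(2−7) = 1·(−4)·(−1)·(−5) = −20 ≡ 6, so v_2 = 6^{−1} = 11 (mod 13).
  i = 3 (α = 6): (6−1)(6−2)(6−3)(6−7) = 5·4·3·(−1) = −60 ≡ 5, so v_3 = 5^{−1} = 8 (mod 13).
  i = 4 (α = 3): (3−1)(3−2)(3−6)(3−7) = 2·1·(−3)·(−4) = 24 ≡ 11, so v_4 = 11^{−1} = 6 (mod 13).
  i = 5 (α = 7): (7−1)(7−2)(7−6)(7−3) = 6·5·1·4 = 120 ≡ 3, so v_5 = 3^{−1} = 9 (mod 13).
  v = [5, 11, 8, 6, 9].
Step 2: syndromes of r = [2, 5, 9, 6, 10] (all sums mod 13).
  S_0 = Σ v_i r_i = 5·2 + 11·5 + 8·9 + 6·6 + 9·10 = 263 ≡ 3.
  S_1 = Σ v_i α_i r_i = 5·1·2 + 11·2·5 + 8·6·9 + 6·3·6 + 9·7·10 = 1290 ≡ 3.
  α_i^2 mod 13 = [1, 4, 10, 9, 10].
  S_2 = Σ v_i α_i^2 r_i = 5·1·2 + 11·4·5 + 8·10·9 + 6·9·6 + 9·10·10 = 2174 ≡ 3.
  S = (3, 3, 3) ≠ 0, so r is not a codeword (an error is present).
Step 3: locate the error. For a single error e at position i, S_ℓ = v_i·e·α_i^ℓ, so α_err = S_1/S_0.
  S_0^{−1} = 3^{−1} = 9 (mod 13), so α_err = 3·9 = 27 ≡ 1 = α_1. Error position i = 1.
  Consistency check: S_2/S_1 = 3·9 = 27 ≡ 1 = α_err ✓ (single-error assumption holds).
Step 4: error magnitude e = S_0/v_1 = S_0·∏_{j≠1}(α_1 − α_j) = 3·8 = 24 ≡ 11 (mod 13).
Step 5: correct position 1: c_1 = r_1 − e = 2 − 11 ≡ 4 (mod 13). Hence c = [4, 5, 9, 6, 10].
  Check: interpolating c through the α_i gives m(x) = 3 + 1·x (degree < 2) with m(α_i) = c_i for every i, so c is indeed a codeword.


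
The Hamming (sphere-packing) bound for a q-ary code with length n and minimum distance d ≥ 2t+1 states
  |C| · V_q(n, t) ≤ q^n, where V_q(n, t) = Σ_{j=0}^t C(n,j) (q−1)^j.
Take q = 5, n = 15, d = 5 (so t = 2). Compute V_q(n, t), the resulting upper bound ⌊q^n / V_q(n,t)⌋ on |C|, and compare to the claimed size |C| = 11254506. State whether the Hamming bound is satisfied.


V_q(n, t) = 1741, q^n = 30517578125, Hamming bound = 17528764, |C| = 11254506 ≤ bound (satisfied).

Step 1: Compute V_q(n, t) = Σ_{j=0}^2 C(n, j) (q−1)^j.
  j = 0: C(15,0)·(4)^0 = 1·1 = 1.
  j = 1: C(15,1)·(4)^1 = 15·4 = 60.
  j = 2: C(15,2)·(4)^2 = 105·16 = 1680.
  V_q(n, t) = 1 + 60 + 1680 = 1741.
Step 2: q^n = 5^15 = 30517578125.
Step 3: Hamming bound ⌊q^n / V_q(n,t)⌋ = ⌊30517578125/1741⌋ = 17528764.
Step 4: Compare |C| = 11254506 to 17528764: satisfied.
The claimed |C| lies below the Hamming bound.


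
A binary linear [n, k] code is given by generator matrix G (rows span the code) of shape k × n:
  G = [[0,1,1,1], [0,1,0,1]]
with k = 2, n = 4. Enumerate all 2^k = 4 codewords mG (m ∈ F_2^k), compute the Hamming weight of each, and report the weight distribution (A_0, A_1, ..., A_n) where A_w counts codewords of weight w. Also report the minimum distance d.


Weight distribution: A_0 = 1, A_1 = 1, A_2 = 1, A_3 = 1. Minimum distance d = 1.

Enumerate all 2^2 = 4 messages m ∈ F_2^2.
For each, compute codeword c = mG in F_2^4, then tally its weight.
  m = 00 → c = 0000, weight = 0.
  m = 10 → c = 0111, weight = 3.
  m = 01 → c = 0101, weight = 2.
  m = 11 → c = 0010, weight = 1.
Tally weights:
  weight 0: 1 codewords.
  weight 1: 1 codewords.
  weight 2: 1 codewords.
  weight 3: 1 codewords.
Minimum distance d = smallest w > 0 with A_w > 0 = 1.
Sanity: Σ A_w = 4 = 2^2 = 4 ✓.


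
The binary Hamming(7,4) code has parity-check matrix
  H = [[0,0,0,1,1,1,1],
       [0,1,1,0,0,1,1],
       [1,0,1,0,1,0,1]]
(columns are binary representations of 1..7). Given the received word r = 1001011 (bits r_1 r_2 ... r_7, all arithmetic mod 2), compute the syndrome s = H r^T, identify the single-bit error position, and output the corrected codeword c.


s = (1, 0, 0)^T, error position = 4, corrected codeword c = 1000011

Compute s = H r^T mod 2 one row at a time:
  s_1 = 1 + 0 + 1 + 1 = 3 ≡ 1 (mod 2).
  s_2 = 0 + 0 + 1 + 1 = 2 ≡ 0 (mod 2).
  s_3 = 1 + 0 + 0 + 1 = 2 ≡ 0 (mod 2).
s = (1, 0, 0)^T — this equals column 4 of H (binary 100), so error is at position 4.
Correct: flip bit 4 of r = 1001011 to get c = 1000011.


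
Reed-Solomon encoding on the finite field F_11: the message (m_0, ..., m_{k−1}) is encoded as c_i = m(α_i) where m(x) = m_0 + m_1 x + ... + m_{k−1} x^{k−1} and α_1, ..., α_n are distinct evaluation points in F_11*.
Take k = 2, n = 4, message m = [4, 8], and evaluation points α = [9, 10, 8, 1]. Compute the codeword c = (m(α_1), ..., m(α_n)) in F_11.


c = [10, 7, 2, 1]

Message polynomial: m(x) = 4 + 8·x (mod 11).
For each evaluation point α_i, compute m(α_i) mod 11:
  α_1 = 9: Horner steps 8 → 10, so m(9) = 10.
  α_2 = 10: Horner steps 8 → 7, so m(10) = 7.
  α_3 = 8: Horner steps 8 → 2, so m(8) = 2.
  α_4 = 1: Horner steps 8 → 1, so m(1) = 1.
Codeword c = [10, 7, 2, 1] ∈ F_11^4.


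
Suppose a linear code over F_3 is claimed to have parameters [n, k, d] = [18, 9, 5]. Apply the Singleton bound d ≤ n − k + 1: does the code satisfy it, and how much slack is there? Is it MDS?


Singleton RHS = n − k + 1 = 10, slack = 5, bound satisfied, not MDS.

Singleton bound: d ≤ n − k + 1.
Here n = 18, k = 9, so n − k + 1 = 10.
Given d = 5, check d ≤ 10: YES.
Slack = (n − k + 1) − d = 5.
The code is NOT MDS (slack = 5 > 0).
Description: the claimed parameters are [18, 9, 5]_3; such a code would be non-MDS.


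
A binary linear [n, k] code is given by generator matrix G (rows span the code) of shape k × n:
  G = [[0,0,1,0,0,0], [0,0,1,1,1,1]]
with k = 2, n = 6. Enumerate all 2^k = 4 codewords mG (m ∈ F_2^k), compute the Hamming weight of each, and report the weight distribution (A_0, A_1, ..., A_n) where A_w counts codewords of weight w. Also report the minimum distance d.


Weight distribution: A_0 = 1, A_1 = 1, A_3 = 1, A_4 = 1. Minimum distance d = 1.

Enumerate all 2^2 = 4 messages m ∈ F_2^2.
For each, compute codeword c = mG in F_2^6, then tally its weight.
  m = 00 → c = 000000, weight = 0.
  m = 10 → c = 001000, weight = 1.
  m = 01 → c = 001111, weight = 4.
  m = 11 → c = 000111, weight = 3.
Tally weights:
  weight 0: 1 codewords.
  weight 1: 1 codewords.
  weight 3: 1 codewords.
  weight 4: 1 codewords.
Minimum distance d = smallest w > 0 with A_w > 0 = 1.
Sanity: Σ A_w = 4 = 2^2 = 4 ✓.


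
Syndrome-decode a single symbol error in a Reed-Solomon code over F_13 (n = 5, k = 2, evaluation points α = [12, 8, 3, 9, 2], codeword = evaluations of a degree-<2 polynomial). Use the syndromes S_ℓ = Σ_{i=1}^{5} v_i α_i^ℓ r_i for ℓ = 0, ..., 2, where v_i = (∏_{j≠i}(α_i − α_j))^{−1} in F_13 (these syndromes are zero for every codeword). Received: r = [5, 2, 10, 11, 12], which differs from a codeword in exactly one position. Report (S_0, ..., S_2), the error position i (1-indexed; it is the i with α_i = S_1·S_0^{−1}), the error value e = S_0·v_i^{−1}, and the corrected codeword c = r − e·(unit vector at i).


S = (5, 1, 8), error at position 2, error magnitude e = 2, c = [5, 0, 10, 11, 12].

Step 1: column multipliers v_i = (∏_{j≠i}(α_i − α_j))^{−1} mod 13.
  i = 1 (α = 12): (12−8)(12−3)(12−9)(12−2) = 4·9·3·10 = 1080 ≡ 1, so v_1 = 1^{−1} = 1 (mod 13).
  i = 2 (α = 8): (8−12)(8−3)(8−9)(8−2) = (−4)·5·(−1)·6 = 120 ≡ 3, so v_2 = 3^{−1} = 9 (mod 13).
  i = 3 (α = 3): (3−12)(3−8)(3−9)(3−2) = (−9)·(−5)·(−6)·1 = −270 ≡ 3, so v_3 = 3^{−1} = 9 (mod 13).
  i = 4 (α = 9): (9−12)(9−8)(9−3)(9−2) = (−3)·1·6·7 = −126 ≡ 4, so v_4 = 4^{−1} = 10 (mod 13).
  i = 5 (α = 2): (2−12)(2−8)(2−3)(2−9) = (−10)·(−6)·(−1)·(−7) = 420 ≡ 4, so v_5 = 4^{−1} = 10 (mod 13).
  v = [1, 9, 9, 10, 10].
Step 2: syndromes of r = [5, 2, 10, 11, 12] (all sums mod 13).
  S_0 = Σ v_i r_i = 1·5 + 9·2 + 9·10 + 10·11 + 10·12 = 343 ≡ 5.
  S_1 = Σ v_i α_i r_i = 1·12·5 + 9·8·2 + 9·3·10 + 10·9·11 + 10·2·12 = 1704 ≡ 1.
  α_i^2 mod 13 = [1, 12, 9, 3, 4].
  S_2 = Σ v_i α_i^2 r_i = 1·1·5 + 9·12·2 + 9·9·10 + 10·3·11 + 10·4·12 = 1841 ≡ 8.
  S = (5, 1, 8) ≠ 0, so r is not a codeword (an error is present).
Step 3: locate the error. For a single error e at position i, S_ℓ = v_i·e·α_i^ℓ, so α_err = S_1/S_0.
  S_0^{−1} = 5^{−1} = 8 (mod 13), so α_err = 1·8 = 8 ≡ 8 = α_2. Error position i = 2.
  Consistency check: S_2/S_1 = 8·1 = 8 ≡ 8 = α_err ✓ (single-error assumption holds).
Step 4: error magnitude e = S_0/v_2 = S_0·∏_{j≠2}(α_2 − α_j) = 5·3 = 15 ≡ 2 (mod 13).
Step 5: correct position 2: c_2 = r_2 − e = 2 − 2 ≡ 0 (mod 13). Hence c = [5, 0, 10, 11, 12].
  Check: interpolating c through the α_i gives m(x) = 3 + 11·x (degree < 2) with m(α_i) = c_i for every i, so c is indeed a codeword.


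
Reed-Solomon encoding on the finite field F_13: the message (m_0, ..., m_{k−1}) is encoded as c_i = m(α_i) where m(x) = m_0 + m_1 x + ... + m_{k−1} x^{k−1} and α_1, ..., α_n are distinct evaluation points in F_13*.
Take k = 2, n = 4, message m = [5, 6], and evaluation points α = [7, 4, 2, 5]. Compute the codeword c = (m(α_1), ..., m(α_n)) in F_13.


c = [8, 3, 4, 9]

Message polynomial: m(x) = 5 + 6·x (mod 13).
For each evaluation point α_i, compute m(α_i) mod 13:
  α_1 = 7: Horner steps 6 → 8, so m(7) = 8.
  α_2 = 4: Horner steps 6 → 3, so m(4) = 3.
  α_3 = 2: Horner steps 6 → 4, so m(2) = 4.
  α_4 = 5: Horner steps 6 → 9, so m(5) = 9.
Codeword c = [8, 3, 4, 9] ∈ F_13^4.


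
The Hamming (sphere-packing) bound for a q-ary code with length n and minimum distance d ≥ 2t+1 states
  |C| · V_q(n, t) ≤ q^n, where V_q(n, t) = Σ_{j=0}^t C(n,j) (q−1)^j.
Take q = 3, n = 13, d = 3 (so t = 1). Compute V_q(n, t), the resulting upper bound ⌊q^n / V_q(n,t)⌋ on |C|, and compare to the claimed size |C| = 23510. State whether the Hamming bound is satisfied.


V_q(n, t) = 27, q^n = 1594323, Hamming bound = 59049, |C| = 23510 ≤ bound (satisfied).

Step 1: Compute V_q(n, t) = Σ_{j=0}^1 C(n, j) (q−1)^j.
  j = 0: C(13,0)·(2)^0 = 1·1 = 1.
  j = 1: C(13,1)·(2)^1 = 13·2 = 26.
  V_q(n, t) = 1 + 26 = 27.
Step 2: q^n = 3^13 = 1594323.
Step 3: Hamming bound ⌊q^n / V_q(n,t)⌋ = ⌊1594323/27⌋ = 59049.
Step 4: Compare |C| = 23510 to 59049: satisfied.
The claimed |C| lies below the Hamming bound.


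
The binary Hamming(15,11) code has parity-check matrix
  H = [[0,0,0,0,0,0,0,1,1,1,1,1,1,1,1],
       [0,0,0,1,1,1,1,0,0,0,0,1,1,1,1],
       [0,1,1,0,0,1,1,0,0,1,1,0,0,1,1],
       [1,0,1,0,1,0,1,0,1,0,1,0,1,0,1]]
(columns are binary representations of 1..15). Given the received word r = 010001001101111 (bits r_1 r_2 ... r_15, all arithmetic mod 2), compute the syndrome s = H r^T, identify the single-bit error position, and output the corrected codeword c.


s = (0, 1, 1, 1)^T, error position = 7, corrected codeword c = 010001101101111

Compute s = H r^T mod 2 one row at a time:
  s_1 = 0 + 1 + 1 + 0 + 1 + 1 + 1 + 1 = 6 ≡ 0 (mod 2).
  s_2 = 0 + 0 + 1 + 0 + 1 + 1 + 1 + 1 = 5 ≡ 1 (mod 2).
  s_3 = 1 + 0 + 1 + 0 + 1 + 0 + 1 + 1 = 5 ≡ 1 (mod 2).
  s_4 = 0 + 0 + 0 + 0 + 1 + 0 + 1 + 1 = 3 ≡ 1 (mod 2).
s = (0, 1, 1, 1)^T — this equals column 7 of H (binary 0111), so error is at position 7.
Correct: flip bit 7 of r = 010001001101111 to get c = 010001101101111.


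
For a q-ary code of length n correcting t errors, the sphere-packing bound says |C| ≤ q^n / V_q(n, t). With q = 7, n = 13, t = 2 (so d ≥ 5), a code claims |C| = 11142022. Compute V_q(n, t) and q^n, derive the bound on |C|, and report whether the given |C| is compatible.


V_q(n, t) = 2887, q^n = 96889010407, Hamming bound = 33560446, |C| = 11142022 ≤ bound (satisfied).

Step 1: Compute V_q(n, t) = Σ_{j=0}^2 C(n, j) (q−1)^j.
  j = 0: C(13,0)·(6)^0 = 1·1 = 1.
  j = 1: C(13,1)·(6)^1 = 13·6 = 78.
  j = 2: C(13,2)·(6)^2 = 78·36 = 2808.
  V_q(n, t) = 1 + 78 + 2808 = 2887.
Step 2: q^n = 7^13 = 96889010407.
Step 3: Hamming bound ⌊q^n / V_q(n,t)⌋ = ⌊96889010407/2887⌋ = 33560446.
Step 4: Compare |C| = 11142022 to 33560446: satisfied.
The claimed |C| lies below the Hamming bound.


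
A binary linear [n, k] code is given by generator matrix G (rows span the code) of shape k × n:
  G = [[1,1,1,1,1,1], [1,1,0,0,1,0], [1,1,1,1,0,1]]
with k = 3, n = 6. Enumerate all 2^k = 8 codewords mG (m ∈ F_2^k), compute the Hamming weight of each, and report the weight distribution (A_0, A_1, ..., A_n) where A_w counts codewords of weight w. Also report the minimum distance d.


Weight distribution: A_0 = 1, A_1 = 1, A_2 = 1, A_3 = 2, A_4 = 1, A_5 = 1, A_6 = 1. Minimum distance d = 1.

Enumerate all 2^3 = 8 messages m ∈ F_2^3.
For each, compute codeword c = mG in F_2^6, then tally its weight.
  m = 000 → c = 000000, weight = 0.
  m = 100 → c = 111111, weight = 6.
  m = 010 → c = 110010, weight = 3.
  m = 110 → c = 001101, weight = 3.
  m = 001 → c = 111101, weight = 5.
  m = 101 → c = 000010, weight = 1.
  m = 011 → c = 001111, weight = 4.
  m = 111 → c = 110000, weight = 2.
Tally weights:
  weight 0: 1 codewords.
  weight 1: 1 codewords.
  weight 2: 1 codewords.
  weight 3: 2 codewords.
  weight 4: 1 codewords.
  weight 5: 1 codewords.
  weight 6: 1 codewords.
Minimum distance d = smallest w > 0 with A_w > 0 = 1.
Sanity: Σ A_w = 8 = 2^3 = 8 ✓.


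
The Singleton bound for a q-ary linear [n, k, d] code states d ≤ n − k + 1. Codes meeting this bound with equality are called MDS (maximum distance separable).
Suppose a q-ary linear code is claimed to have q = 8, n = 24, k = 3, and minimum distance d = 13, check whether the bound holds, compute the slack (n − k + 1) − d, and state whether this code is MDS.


Singleton RHS = n − k + 1 = 22, slack = 9, bound satisfied, not MDS.

Singleton bound: d ≤ n − k + 1.
Here n = 24, k = 3, so n − k + 1 = 22.
Given d = 13, check d ≤ 22: YES.
Slack = (n − k + 1) − d = 9.
The code is NOT MDS (slack = 9 > 0).
Description: the claimed parameters are [24, 3, 13]_8; such a code would be non-MDS.


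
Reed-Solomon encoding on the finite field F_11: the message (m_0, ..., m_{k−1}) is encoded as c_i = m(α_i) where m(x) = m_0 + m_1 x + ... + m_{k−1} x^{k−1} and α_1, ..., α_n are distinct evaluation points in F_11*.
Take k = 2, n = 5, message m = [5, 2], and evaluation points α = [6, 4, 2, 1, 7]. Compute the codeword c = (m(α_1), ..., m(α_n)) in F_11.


c = [6, 2, 9, 7, 8]

Message polynomial: m(x) = 5 + 2·x (mod 11).
For each evaluation point α_i, compute m(α_i) mod 11:
  α_1 = 6: Horner steps 2 → 6, so m(6) = 6.
  α_2 = 4: Horner steps 2 → 2, so m(4) = 2.
  α_3 = 2: Horner steps 2 → 9, so m(2) = 9.
  α_4 = 1: Horner steps 2 → 7, so m(1) = 7.
  α_5 = 7: Horner steps 2 → 8, so m(7) = 8.
Codeword c = [6, 2, 9, 7, 8] ∈ F_11^5.


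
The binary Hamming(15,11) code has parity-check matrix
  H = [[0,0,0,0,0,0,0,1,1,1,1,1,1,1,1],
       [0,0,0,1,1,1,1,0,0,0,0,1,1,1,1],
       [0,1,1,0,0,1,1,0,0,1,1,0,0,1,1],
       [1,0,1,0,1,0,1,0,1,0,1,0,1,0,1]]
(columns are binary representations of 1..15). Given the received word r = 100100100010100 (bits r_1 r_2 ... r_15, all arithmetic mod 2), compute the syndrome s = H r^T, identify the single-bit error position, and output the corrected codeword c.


s = (0, 1, 0, 0)^T, error position = 4, corrected codeword c = 100000100010100

Compute s = H r^T mod 2 one row at a time:
  s_1 = 0 + 0 + 0 + 1 + 0 + 1 + 0 + 0 = 2 ≡ 0 (mod 2).
  s_2 = 1 + 0 + 0 + 1 + 0 + 1 + 0 + 0 = 3 ≡ 1 (mod 2).
  s_3 = 0 + 0 + 0 + 1 + 0 + 1 + 0 + 0 = 2 ≡ 0 (mod 2).
  s_4 = 1 + 0 + 0 + 1 + 0 + 1 + 1 + 0 = 4 ≡ 0 (mod 2).
s = (0, 1, 0, 0)^T — this equals column 4 of H (binary 0100), so error is at position 4.
Correct: flip bit 4 of r = 100100100010100 to get c = 100000100010100.


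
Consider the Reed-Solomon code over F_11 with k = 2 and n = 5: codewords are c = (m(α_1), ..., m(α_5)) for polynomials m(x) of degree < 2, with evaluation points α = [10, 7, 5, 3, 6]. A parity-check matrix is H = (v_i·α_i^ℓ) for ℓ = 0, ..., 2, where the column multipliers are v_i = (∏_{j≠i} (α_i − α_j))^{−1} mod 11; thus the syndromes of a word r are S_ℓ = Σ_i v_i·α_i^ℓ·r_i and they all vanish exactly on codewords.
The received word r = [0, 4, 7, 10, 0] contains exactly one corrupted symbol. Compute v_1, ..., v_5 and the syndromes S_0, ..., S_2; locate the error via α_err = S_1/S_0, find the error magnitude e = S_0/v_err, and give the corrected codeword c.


S = (3, 8, 3), error at position 1, error magnitude e = 6, c = [5, 4, 7, 10, 0].

Step 1: column multipliers v_i = (∏_{j≠i}(α_i − α_j))^{−1} mod 11.
  i = 1 (α = 10): (10−7)(10−5)(10−3)(10−6) = 3·5·7·4 = 420 ≡ 2, so v_1 = 2^{−1} = 6 (mod 11).
  i = 2 (α = 7): (7−10)(7−5)(7−3)(7−6) = (−3)·2·4·1 = −24 ≡ 9, so v_2 = 9^{−1} = 5 (mod 11).
  i = 3 (α = 5): (5−10)(5−7)(5−3)(5−6) = (−5)·(−2)·2·(−1) = −20 ≡ 2, so v_3 = 2^{−1} = 6 (mod 11).
  i = 4 (α = 3): (3−10)(3−7)(3−5)(3−6) = (−7)·(−4)·(−2)·(−3) = 168 ≡ 3, so v_4 = 3^{−1} = 4 (mod 11).
  i = 5 (α = 6): (6−10)(6−7)(6−5)(6−3) = (−4)·(−1)·1·3 = 12 ≡ 1, so v_5 = 1^{−1} = 1 (mod 11).
  v = [6, 5, 6, 4, 1].
Step 2: syndromes of r = [0, 4, 7, 10, 0] (all sums mod 11).
  S_0 = Σ v_i r_i = 6·0 + 5·4 + 6·7 + 4·10 + 1·0 = 102 ≡ 3.
  S_1 = Σ v_i α_i r_i = 6·10·0 + 5·7·4 + 6·5·7 + 4·3·10 + 1·6·0 = 470 ≡ 8.
  α_i^2 mod 11 = [1, 5, 3, 9, 3].
  S_2 = Σ v_i α_i^2 r_i = 6·1·0 + 5·5·4 + 6·3·7 + 4·9·10 + 1·3·0 = 586 ≡ 3.
  S = (3, 8, 3) ≠ 0, so r is not a codeword (an error is present).
Step 3: locate the error. For a single error e at position i, S_ℓ = v_i·e·α_i^ℓ, so α_err = S_1/S_0.
  S_0^{−1} = 3^{−1} = 4 (mod 11), so α_err = 8·4 = 32 ≡ 10 = α_1. Error position i = 1.
  Consistency check: S_2/S_1 = 3·7 = 21 ≡ 10 = α_err ✓ (single-error assumption holds).
Step 4: error magnitude e = S_0/v_1 = S_0·∏_{j≠1}(α_1 − α_j) = 3·2 = 6 ≡ 6 (mod 11).
Step 5: correct position 1: c_1 = r_1 − e = 0 − 6 ≡ 5 (mod 11). Hence c = [5, 4, 7, 10, 0].
  Check: interpolating c through the α_i gives m(x) = 9 + 4·x (degree < 2) with m(α_i) = c_i for every i, so c is indeed a codeword.


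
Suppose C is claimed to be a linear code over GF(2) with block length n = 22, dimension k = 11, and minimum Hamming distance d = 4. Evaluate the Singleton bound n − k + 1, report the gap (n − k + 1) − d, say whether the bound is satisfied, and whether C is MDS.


Singleton RHS = n − k + 1 = 12, slack = 8, bound satisfied, not MDS.

Singleton bound: d ≤ n − k + 1.
Here n = 22, k = 11, so n − k + 1 = 12.
Given d = 4, check d ≤ 12: YES.
Slack = (n − k + 1) − d = 8.
The code is NOT MDS (slack = 8 > 0).
Description: the claimed parameters are [22, 11, 4]_2; such a code would be non-MDS.


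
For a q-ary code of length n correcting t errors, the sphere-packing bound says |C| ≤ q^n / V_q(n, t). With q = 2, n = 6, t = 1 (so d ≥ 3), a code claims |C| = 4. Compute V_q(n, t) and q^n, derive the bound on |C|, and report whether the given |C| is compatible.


V_q(n, t) = 7, q^n = 64, Hamming bound = 9, |C| = 4 ≤ bound (satisfied).

Step 1: Compute V_q(n, t) = Σ_{j=0}^1 C(n, j) (q−1)^j.
  j = 0: C(6,0)·(1)^0 = 1·1 = 1.
  j = 1: C(6,1)·(1)^1 = 6·1 = 6.
  V_q(n, t) = 1 + 6 = 7.
Step 2: q^n = 2^6 = 64.
Step 3: Hamming bound ⌊q^n / V_q(n,t)⌋ = ⌊64/7⌋ = 9.
Step 4: Compare |C| = 4 to 9: satisfied.
The claimed |C| lies below the Hamming bound.


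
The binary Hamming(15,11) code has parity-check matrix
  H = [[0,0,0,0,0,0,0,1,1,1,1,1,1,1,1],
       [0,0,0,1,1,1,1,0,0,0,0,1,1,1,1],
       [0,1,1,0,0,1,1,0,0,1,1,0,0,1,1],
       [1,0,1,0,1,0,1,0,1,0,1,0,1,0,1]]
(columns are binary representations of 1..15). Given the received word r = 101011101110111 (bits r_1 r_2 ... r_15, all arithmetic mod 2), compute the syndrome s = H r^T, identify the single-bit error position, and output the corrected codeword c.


s = (0, 0, 1, 0)^T, error position = 2, corrected codeword c = 111011101110111

Compute s = H r^T mod 2 one row at a time:
  s_1 = 0 + 1 + 1 + 1 + 0 + 1 + 1 + 1 = 6 ≡ 0 (mod 2).
  s_2 = 0 + 1 + 1 + 1 + 0 + 1 + 1 + 1 = 6 ≡ 0 (mod 2).
  s_3 = 0 + 1 + 1 + 1 + 1 + 1 + 1 + 1 = 7 ≡ 1 (mod 2).
  s_4 = 1 + 1 + 1 + 1 + 1 + 1 + 1 + 1 = 8 ≡ 0 (mod 2).
s = (0, 0, 1, 0)^T — this equals column 2 of H (binary 0010), so error is at position 2.
Correct: flip bit 2 of r = 101011101110111 to get c = 111011101110111.


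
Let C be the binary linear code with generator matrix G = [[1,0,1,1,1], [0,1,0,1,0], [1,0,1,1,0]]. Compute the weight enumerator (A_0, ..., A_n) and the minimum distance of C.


Weight distribution: A_0 = 1, A_1 = 1, A_2 = 1, A_3 = 3, A_4 = 2. Minimum distance d = 1.

Enumerate all 2^3 = 8 messages m ∈ F_2^3.
For each, compute codeword c = mG in F_2^5, then tally its weight.
  m = 000 → c = 00000, weight = 0.
  m = 100 → c = 10111, weight = 4.
  m = 010 → c = 01010, weight = 2.
  m = 110 → c = 11101, weight = 4.
  m = 001 → c = 10110, weight = 3.
  m = 101 → c = 00001, weight = 1.
  m = 011 → c = 11100, weight = 3.
  m = 111 → c = 01011, weight = 3.
Tally weights:
  weight 0: 1 codewords.
  weight 1: 1 codewords.
  weight 2: 1 codewords.
  weight 3: 3 codewords.
  weight 4: 2 codewords.
Minimum distance d = smallest w > 0 with A_w > 0 = 1.
Sanity: Σ A_w = 8 = 2^3 = 8 ✓.


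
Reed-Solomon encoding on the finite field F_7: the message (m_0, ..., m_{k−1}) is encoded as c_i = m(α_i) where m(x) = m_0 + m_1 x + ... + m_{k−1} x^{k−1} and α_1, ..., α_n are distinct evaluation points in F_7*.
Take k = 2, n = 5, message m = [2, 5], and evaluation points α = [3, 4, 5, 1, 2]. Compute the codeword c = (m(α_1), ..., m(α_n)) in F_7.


c = [3, 1, 6, 0, 5]

Message polynomial: m(x) = 2 + 5·x (mod 7).
For each evaluation point α_i, compute m(α_i) mod 7:
  α_1 = 3: Horner steps 5 → 3, so m(3) = 3.
  α_2 = 4: Horner steps 5 → 1, so m(4) = 1.
  α_3 = 5: Horner steps 5 → 6, so m(5) = 6.
  α_4 = 1: Horner steps 5 → 0, so m(1) = 0.
  α_5 = 2: Horner steps 5 → 5, so m(2) = 5.
Codeword c = [3, 1, 6, 0, 5] ∈ F_7^5.


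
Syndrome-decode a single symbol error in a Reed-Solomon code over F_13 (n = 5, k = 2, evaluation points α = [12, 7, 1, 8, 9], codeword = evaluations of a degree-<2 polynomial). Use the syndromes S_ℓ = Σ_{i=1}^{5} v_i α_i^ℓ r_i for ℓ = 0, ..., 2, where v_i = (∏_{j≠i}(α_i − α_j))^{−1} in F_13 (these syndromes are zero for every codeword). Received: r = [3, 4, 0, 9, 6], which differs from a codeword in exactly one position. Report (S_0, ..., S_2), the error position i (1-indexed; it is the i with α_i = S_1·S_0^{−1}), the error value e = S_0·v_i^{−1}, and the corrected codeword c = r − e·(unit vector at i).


S = (11, 8, 7), error at position 5, error magnitude e = 5, c = [3, 4, 0, 9, 1].

Step 1: column multipliers v_i = (∏_{j≠i}(α_i − α_j))^{−1} mod 13.
  i = 1 (α = 12): (12−7)(12−1)(12−8)(12−9) = 5·11·4·3 = 660 ≡ 10, so v_1 = 10^{−1} = 4 (mod 13).
  i = 2 (α = 7): (7−12)(7−1)(7−8)(7−9) = (−5)·6·(−1)·(−2) = −60 ≡ 5, so v_2 = 5^{−1} = 8 (mod 13).
  i = 3 (α = 1): (1−12)(1−7)(1−8)(1−9) = (−11)·(−6)·(−7)·(−8) = 3696 ≡ 4, so v_3 = 4^{−1} = 10 (mod 13).
  i = 4 (α = 8): (8−12)(8−7)(8−1)(8−9) = (−4)·1·7·(−1) = 28 ≡ 2, so v_4 = 2^{−1} = 7 (mod 13).
  i = 5 (α = 9): (9−12)(9−7)(9−1)(9−8) = (−3)·2·8·1 = −48 ≡ 4, so v_5 = 4^{−1} = 10 (mod 13).
  v = [4, 8, 10, 7, 10].
Step 2: syndromes of r = [3, 4, 0, 9, 6] (all sums mod 13).
  S_0 = Σ v_i r_i = 4·3 + 8·4 + 10·0 + 7·9 + 10·6 = 167 ≡ 11.
  S_1 = Σ v_i α_i r_i = 4·12·3 + 8·7·4 + 10·1·0 + 7·8·9 + 10·9·6 = 1412 ≡ 8.
  α_i^2 mod 13 = [1, 10, 1, 12, 3].
  S_2 = Σ v_i α_i^2 r_i = 4·1·3 + 8·10·4 + 10·1·0 + 7·12·9 + 10·3·6 = 1268 ≡ 7.
  S = (11, 8, 7) ≠ 0, so r is not a codeword (an error is present).
Step 3: locate the error. For a single error e at position i, S_ℓ = v_i·e·α_i^ℓ, so α_err = S_1/S_0.
  S_0^{−1} = 11^{−1} = 6 (mod 13), so α_err = 8·6 = 48 ≡ 9 = α_5. Error position i = 5.
  Consistency check: S_2/S_1 = 7·5 = 35 ≡ 9 = α_err ✓ (single-error assumption holds).
Step 4: error magnitude e = S_0/v_5 = S_0·∏_{j≠5}(α_5 − α_j) = 11·4 = 44 ≡ 5 (mod 13).
Step 5: correct position 5: c_5 = r_5 − e = 6 − 5 ≡ 1 (mod 13). Hence c = [3, 4, 0, 9, 1].
  Check: interpolating c through the α_i gives m(x) = 8 + 5·x (degree < 2) with m(α_i) = c_i for every i, so c is indeed a codeword.


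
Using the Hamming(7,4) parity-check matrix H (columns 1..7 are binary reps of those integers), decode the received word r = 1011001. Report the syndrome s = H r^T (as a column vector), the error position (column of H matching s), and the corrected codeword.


s = (0, 0, 1)^T, error position = 1, corrected codeword c = 0011001

Compute s = H r^T mod 2 one row at a time:
  s_1 = 1 + 0 + 0 + 1 = 2 ≡ 0 (mod 2).
  s_2 = 0 + 1 + 0 + 1 = 2 ≡ 0 (mod 2).
  s_3 = 1 + 1 + 0 + 1 = 3 ≡ 1 (mod 2).
s = (0, 0, 1)^T — this equals column 1 of H (binary 001), so error is at position 1.
Correct: flip bit 1 of r = 1011001 to get c = 0011001.


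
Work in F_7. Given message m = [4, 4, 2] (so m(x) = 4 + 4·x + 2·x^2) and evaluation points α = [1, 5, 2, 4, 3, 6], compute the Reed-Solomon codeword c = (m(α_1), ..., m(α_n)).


c = [3, 4, 6, 3, 6, 2]

Message polynomial: m(x) = 4 + 4·x + 2·x^2 (mod 7).
For each evaluation point α_i, compute m(α_i) mod 7:
  α_1 = 1: Horner steps 2 → 6 → 3, so m(1) = 3.
  α_2 = 5: Horner steps 2 → 0 → 4, so m(5) = 4.
  α_3 = 2: Horner steps 2 → 1 → 6, so m(2) = 6.
  α_4 = 4: Horner steps 2 → 5 → 3, so m(4) = 3.
  α_5 = 3: Horner steps 2 → 3 → 6, so m(3) = 6.
  α_6 = 6: Horner steps 2 → 2 → 2, so m(6) = 2.
Codeword c = [3, 4, 6, 3, 6, 2] ∈ F_7^6.


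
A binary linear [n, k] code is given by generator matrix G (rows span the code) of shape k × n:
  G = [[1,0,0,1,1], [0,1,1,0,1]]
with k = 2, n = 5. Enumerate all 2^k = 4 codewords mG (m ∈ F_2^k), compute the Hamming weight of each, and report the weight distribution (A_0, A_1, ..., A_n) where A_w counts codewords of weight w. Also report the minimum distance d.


Weight distribution: A_0 = 1, A_3 = 2, A_4 = 1. Minimum distance d = 3.

Enumerate all 2^2 = 4 messages m ∈ F_2^2.
For each, compute codeword c = mG in F_2^5, then tally its weight.
  m = 00 → c = 00000, weight = 0.
  m = 10 → c = 10011, weight = 3.
  m = 01 → c = 01101, weight = 3.
  m = 11 → c = 11110, weight = 4.
Tally weights:
  weight 0: 1 codewords.
  weight 3: 2 codewords.
  weight 4: 1 codewords.
Minimum distance d = smallest w > 0 with A_w > 0 = 3.
Sanity: Σ A_w = 4 = 2^2 = 4 ✓.


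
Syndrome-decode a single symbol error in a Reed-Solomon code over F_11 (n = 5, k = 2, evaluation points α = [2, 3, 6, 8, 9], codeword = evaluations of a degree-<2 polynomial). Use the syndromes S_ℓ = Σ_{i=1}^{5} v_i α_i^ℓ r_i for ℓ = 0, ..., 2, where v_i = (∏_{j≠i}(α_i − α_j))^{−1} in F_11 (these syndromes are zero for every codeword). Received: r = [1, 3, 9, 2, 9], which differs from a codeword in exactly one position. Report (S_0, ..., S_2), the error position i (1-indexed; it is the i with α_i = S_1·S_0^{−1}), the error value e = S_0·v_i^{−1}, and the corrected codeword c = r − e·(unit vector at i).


S = (1, 9, 4), error at position 5, error magnitude e = 5, c = [1, 3, 9, 2, 4].

Step 1: column multipliers v_i = (∏_{j≠i}(α_i − α_j))^{−1} mod 11.
  i = 1 (α = 2): (2−3)(2−6)(2−8)(2−9) = (−1)·(−4)·(−6)·(−7) = 168 ≡ 3, so v_1 = 3^{−1} = 4 (mod 11).
  i = 2 (α = 3): (3−2)(3−6)(3−8)(3−9) = 1·(−3)·(−5)·(−6) = −90 ≡ 9, so v_2 = 9^{−1} = 5 (mod 11).
  i = 3 (α = 6): (6−2)(6−3)(6−8)(6−9) = 4·3·(−2)·(−3) = 72 ≡ 6, so v_3 = 6^{−1} = 2 (mod 11).
  i = 4 (α = 8): (8−2)(8−3)(8−6)(8−9) = 6·5·2·(−1) = −60 ≡ 6, so v_4 = 6^{−1} = 2 (mod 11).
  i = 5 (α = 9): (9−2)(9−3)(9−6)(9−8) = 7·6·3·1 = 126 ≡ 5, so v_5 = 5^{−1} = 9 (mod 11).
  v = [4, 5, 2, 2, 9].
Step 2: syndromes of r = [1, 3, 9, 2, 9] (all sums mod 11).
  S_0 = Σ v_i r_i = 4·1 + 5·3 + 2·9 + 2·2 + 9·9 = 122 ≡ 1.
  S_1 = Σ v_i α_i r_i = 4·2·1 + 5·3·3 + 2·6·9 + 2·8·2 + 9·9·9 = 922 ≡ 9.
  α_i^2 mod 11 = [4, 9, 3, 9, 4].
  S_2 = Σ v_i α_i^2 r_i = 4·4·1 + 5·9·3 + 2·3·9 + 2·9·2 + 9·4·9 = 565 ≡ 4.
  S = (1, 9, 4) ≠ 0, so r is not a codeword (an error is present).
Step 3: locate the error. For a single error e at position i, S_ℓ = v_i·e·α_i^ℓ, so α_err = S_1/S_0.
  S_0^{−1} = 1^{−1} = 1 (mod 11), so α_err = 9·1 = 9 ≡ 9 = α_5. Error position i = 5.
  Consistency check: S_2/S_1 = 4·5 = 20 ≡ 9 = α_err ✓ (single-error assumption holds).
Step 4: error magnitude e = S_0/v_5 = S_0·∏_{j≠5}(α_5 − α_j) = 1·5 = 5 ≡ 5 (mod 11).
Step 5: correct position 5: c_5 = r_5 − e = 9 − 5 ≡ 4 (mod 11). Hence c = [1, 3, 9, 2, 4].
  Check: interpolating c through the α_i gives m(x) = 8 + 2·x (degree < 2) with m(α_i) = c_i for every i, so c is indeed a codeword.


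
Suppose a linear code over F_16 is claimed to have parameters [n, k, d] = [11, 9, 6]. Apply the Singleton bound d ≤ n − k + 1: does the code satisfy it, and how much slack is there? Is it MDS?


Singleton RHS = n − k + 1 = 3, slack = -3, bound violated (no such code; not MDS).

Singleton bound: d ≤ n − k + 1.
Here n = 11, k = 9, so n − k + 1 = 3.
Given d = 6, check d ≤ 3: NO.
Slack = (n − k + 1) − d = -3.
The slack is negative: d = 6 exceeds n − k + 1 = 3 by 3, so the Singleton bound is violated and no linear [11, 9, 6]_16 code can exist. In particular it is not MDS (MDS requires d = n − k + 1 exactly).
Description: the claimed parameters are [11, 9, 6]_16; such a code would be impossible (violates the Singleton bound).


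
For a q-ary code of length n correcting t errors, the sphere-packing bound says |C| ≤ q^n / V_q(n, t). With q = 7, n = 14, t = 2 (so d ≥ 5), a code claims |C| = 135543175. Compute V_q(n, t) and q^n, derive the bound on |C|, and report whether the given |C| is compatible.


V_q(n, t) = 3361, q^n = 678223072849, Hamming bound = 201792047, |C| = 135543175 ≤ bound (satisfied).

Step 1: Compute V_q(n, t) = Σ_{j=0}^2 C(n, j) (q−1)^j.
  j = 0: C(14,0)·(6)^0 = 1·1 = 1.
  j = 1: C(14,1)·(6)^1 = 14·6 = 84.
  j = 2: C(14,2)·(6)^2 = 91·36 = 3276.
  V_q(n, t) = 1 + 84 + 3276 = 3361.
Step 2: q^n = 7^14 = 678223072849.
Step 3: Hamming bound ⌊q^n / V_q(n,t)⌋ = ⌊678223072849/3361⌋ = 201792047.
Step 4: Compare |C| = 135543175 to 201792047: satisfied.
The claimed |C| lies below the Hamming bound.


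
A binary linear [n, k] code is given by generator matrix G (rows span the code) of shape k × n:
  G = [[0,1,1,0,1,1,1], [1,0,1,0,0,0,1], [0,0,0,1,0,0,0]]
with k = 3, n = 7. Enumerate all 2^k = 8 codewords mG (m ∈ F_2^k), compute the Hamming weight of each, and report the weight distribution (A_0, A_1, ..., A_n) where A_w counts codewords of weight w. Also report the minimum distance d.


Weight distribution: A_0 = 1, A_1 = 1, A_3 = 1, A_4 = 2, A_5 = 2, A_6 = 1. Minimum distance d = 1.

Enumerate all 2^3 = 8 messages m ∈ F_2^3.
For each, compute codeword c = mG in F_2^7, then tally its weight.
  m = 000 → c = 0000000, weight = 0.
  m = 100 → c = 0110111, weight = 5.
  m = 010 → c = 1010001, weight = 3.
  m = 110 → c = 1100110, weight = 4.
  m = 001 → c = 0001000, weight = 1.
  m = 101 → c = 0111111, weight = 6.
  m = 011 → c = 1011001, weight = 4.
  m = 111 → c = 1101110, weight = 5.
Tally weights:
  weight 0: 1 codewords.
  weight 1: 1 codewords.
  weight 3: 1 codewords.
  weight 4: 2 codewords.
  weight 5: 2 codewords.
  weight 6: 1 codewords.
Minimum distance d = smallest w > 0 with A_w > 0 = 1.
Sanity: Σ A_w = 8 = 2^3 = 8 ✓.


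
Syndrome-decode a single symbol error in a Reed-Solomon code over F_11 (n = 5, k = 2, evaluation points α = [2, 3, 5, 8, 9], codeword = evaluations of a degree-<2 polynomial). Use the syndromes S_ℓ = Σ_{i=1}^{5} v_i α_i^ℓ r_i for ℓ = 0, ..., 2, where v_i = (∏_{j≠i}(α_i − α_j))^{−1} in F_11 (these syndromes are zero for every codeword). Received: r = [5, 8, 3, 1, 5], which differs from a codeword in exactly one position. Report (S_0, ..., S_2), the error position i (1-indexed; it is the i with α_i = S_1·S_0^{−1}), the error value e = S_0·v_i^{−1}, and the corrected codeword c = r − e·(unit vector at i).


S = (4, 3, 5), error at position 5, error magnitude e = 1, c = [5, 8, 3, 1, 4].

Step 1: column multipliers v_i = (∏_{j≠i}(α_i − α_j))^{−1} mod 11.
  i = 1 (α = 2): (2−3)(2−5)(2−8)(2−9) = (−1)·(−3)·(−6)·(−7) = 126 ≡ 5, so v_1 = 5^{−1} = 9 (mod 11).
  i = 2 (α = 3): (3−2)(3−5)(3−8)(3−9) = 1·(−2)·(−5)·(−6) = −60 ≡ 6, so v_2 = 6^{−1} = 2 (mod 11).
  i = 3 (α = 5): (5−2)(5−3)(5−8)(5−9) = 3·2·(−3)·(−4) = 72 ≡ 6, so v_3 = 6^{−1} = 2 (mod 11).
  i = 4 (α = 8): (8−2)(8−3)(8−5)(8−9) = 6·5·3·(−1) = −90 ≡ 9, so v_4 = 9^{−1} = 5 (mod 11).
  i = 5 (α = 9): (9−2)(9−3)(9−5)(9−8) = 7·6·4·1 = 168 ≡ 3, so v_5 = 3^{−1} = 4 (mod 11).
  v = [9, 2, 2, 5, 4].
Step 2: syndromes of r = [5, 8, 3, 1, 5] (all sums mod 11).
  S_0 = Σ v_i r_i = 9·5 + 2·8 + 2·3 + 5·1 + 4·5 = 92 ≡ 4.
  S_1 = Σ v_i α_i r_i = 9·2·5 + 2·3·8 + 2·5·3 + 5·8·1 + 4·9·5 = 388 ≡ 3.
  α_i^2 mod 11 = [4, 9, 3, 9, 4].
  S_2 = Σ v_i α_i^2 r_i = 9·4·5 + 2·9·8 + 2·3·3 + 5·9·1 + 4·4·5 = 467 ≡ 5.
  S = (4, 3, 5) ≠ 0, so r is not a codeword (an error is present).
Step 3: locate the error. For a single error e at position i, S_ℓ = v_i·e·α_i^ℓ, so α_err = S_1/S_0.
  S_0^{−1} = 4^{−1} = 3 (mod 11), so α_err = 3·3 = 9 ≡ 9 = α_5. Error position i = 5.
  Consistency check: S_2/S_1 = 5·4 = 20 ≡ 9 = α_err ✓ (single-error assumption holds).
Step 4: error magnitude e = S_0/v_5 = S_0·∏_{j≠5}(α_5 − α_j) = 4·3 = 12 ≡ 1 (mod 11).
Step 5: correct position 5: c_5 = r_5 − e = 5 − 1 ≡ 4 (mod 11). Hence c = [5, 8, 3, 1, 4].
  Check: interpolating c through the α_i gives m(x) = 10 + 3·x (degree < 2) with m(α_i) = c_i for every i, so c is indeed a codeword.


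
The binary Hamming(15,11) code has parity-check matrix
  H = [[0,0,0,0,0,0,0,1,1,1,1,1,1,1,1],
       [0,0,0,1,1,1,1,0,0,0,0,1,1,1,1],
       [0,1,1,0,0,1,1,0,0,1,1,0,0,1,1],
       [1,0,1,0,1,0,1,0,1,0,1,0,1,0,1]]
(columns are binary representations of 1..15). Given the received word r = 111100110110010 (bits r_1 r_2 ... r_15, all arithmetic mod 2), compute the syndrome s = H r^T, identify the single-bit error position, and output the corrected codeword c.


s = (0, 1, 0, 0)^T, error position = 4, corrected codeword c = 111000110110010

Compute s = H r^T mod 2 one row at a time:
  s_1 = 1 + 0 + 1 + 1 + 0 + 0 + 1 + 0 = 4 ≡ 0 (mod 2).
  s_2 = 1 + 0 + 0 + 1 + 0 + 0 + 1 + 0 = 3 ≡ 1 (mod 2).
  s_3 = 1 + 1 + 0 + 1 + 1 + 1 + 1 + 0 = 6 ≡ 0 (mod 2).
  s_4 = 1 + 1 + 0 + 1 + 0 + 1 + 0 + 0 = 4 ≡ 0 (mod 2).
s = (0, 1, 0, 0)^T — this equals column 4 of H (binary 0100), so error is at position 4.
Correct: flip bit 4 of r = 111100110110010 to get c = 111000110110010.
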